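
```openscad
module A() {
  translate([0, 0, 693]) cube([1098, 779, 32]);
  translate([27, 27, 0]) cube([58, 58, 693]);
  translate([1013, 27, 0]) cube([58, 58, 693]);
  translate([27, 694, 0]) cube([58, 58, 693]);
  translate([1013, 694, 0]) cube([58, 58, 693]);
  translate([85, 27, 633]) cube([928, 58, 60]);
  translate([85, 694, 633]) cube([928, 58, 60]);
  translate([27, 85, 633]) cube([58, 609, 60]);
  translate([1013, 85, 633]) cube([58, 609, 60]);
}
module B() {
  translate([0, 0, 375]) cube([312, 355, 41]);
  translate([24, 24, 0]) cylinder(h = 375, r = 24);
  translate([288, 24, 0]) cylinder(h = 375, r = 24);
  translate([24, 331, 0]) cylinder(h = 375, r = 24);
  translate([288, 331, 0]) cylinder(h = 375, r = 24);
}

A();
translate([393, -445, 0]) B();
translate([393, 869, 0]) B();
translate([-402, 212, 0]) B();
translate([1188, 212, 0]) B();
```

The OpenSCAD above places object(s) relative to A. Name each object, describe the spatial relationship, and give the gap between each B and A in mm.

A is a table. B is a stool. Four stools sit around the table at the −y, +y, −x, +x sides. The gap between each stool and the table is 90 mm.

Each stool's nearest face is 90 mm from the table's bounding box.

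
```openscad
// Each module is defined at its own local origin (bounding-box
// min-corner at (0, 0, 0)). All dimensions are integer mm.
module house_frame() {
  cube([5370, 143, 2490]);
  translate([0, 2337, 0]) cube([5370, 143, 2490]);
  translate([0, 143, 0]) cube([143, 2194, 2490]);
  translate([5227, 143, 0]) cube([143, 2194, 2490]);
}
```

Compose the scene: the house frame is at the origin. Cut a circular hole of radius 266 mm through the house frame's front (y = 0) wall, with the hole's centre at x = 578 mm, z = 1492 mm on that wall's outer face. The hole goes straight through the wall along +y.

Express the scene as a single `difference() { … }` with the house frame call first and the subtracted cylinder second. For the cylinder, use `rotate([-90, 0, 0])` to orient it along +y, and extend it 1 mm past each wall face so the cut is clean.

difference() {
  house_frame();
  translate([578, -1, 1492]) rotate([-90, 0, 0]) cylinder(h = 145, r = 266);
}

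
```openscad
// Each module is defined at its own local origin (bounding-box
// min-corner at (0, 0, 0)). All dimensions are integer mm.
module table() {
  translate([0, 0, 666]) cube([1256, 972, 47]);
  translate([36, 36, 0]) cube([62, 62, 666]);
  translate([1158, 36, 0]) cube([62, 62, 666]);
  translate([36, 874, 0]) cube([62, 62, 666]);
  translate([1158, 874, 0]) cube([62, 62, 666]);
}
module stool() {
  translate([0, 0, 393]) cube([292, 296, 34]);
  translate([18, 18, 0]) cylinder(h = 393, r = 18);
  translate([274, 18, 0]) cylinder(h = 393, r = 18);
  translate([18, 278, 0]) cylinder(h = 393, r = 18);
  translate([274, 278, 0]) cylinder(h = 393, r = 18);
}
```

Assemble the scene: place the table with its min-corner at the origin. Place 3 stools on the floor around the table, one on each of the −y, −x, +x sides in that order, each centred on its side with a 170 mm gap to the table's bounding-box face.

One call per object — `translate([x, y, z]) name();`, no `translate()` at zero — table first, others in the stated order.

table();
translate([482, -466, 0]) stool();
translate([-462, 338, 0]) stool();
translate([1426, 338, 0]) stool();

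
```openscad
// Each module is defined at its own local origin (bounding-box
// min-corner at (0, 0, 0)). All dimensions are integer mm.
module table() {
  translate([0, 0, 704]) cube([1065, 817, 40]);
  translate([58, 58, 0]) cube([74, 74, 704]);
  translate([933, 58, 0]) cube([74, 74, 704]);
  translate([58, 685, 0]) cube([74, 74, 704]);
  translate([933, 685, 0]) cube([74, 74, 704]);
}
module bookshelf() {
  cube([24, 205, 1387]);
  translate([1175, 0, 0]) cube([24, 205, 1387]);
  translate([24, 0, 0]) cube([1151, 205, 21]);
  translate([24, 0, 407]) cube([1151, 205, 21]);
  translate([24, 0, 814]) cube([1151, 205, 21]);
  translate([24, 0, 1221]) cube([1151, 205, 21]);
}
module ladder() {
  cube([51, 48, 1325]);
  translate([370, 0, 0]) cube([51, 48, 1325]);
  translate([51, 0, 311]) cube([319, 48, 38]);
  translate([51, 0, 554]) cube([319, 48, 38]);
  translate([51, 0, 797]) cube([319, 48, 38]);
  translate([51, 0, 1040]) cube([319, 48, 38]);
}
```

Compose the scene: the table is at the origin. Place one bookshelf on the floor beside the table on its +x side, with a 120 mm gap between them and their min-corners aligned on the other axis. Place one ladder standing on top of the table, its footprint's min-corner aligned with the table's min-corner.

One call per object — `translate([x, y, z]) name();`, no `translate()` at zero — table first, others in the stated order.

table();
translate([1185, 0, 0]) bookshelf();
translate([0, 0, 744]) ladder();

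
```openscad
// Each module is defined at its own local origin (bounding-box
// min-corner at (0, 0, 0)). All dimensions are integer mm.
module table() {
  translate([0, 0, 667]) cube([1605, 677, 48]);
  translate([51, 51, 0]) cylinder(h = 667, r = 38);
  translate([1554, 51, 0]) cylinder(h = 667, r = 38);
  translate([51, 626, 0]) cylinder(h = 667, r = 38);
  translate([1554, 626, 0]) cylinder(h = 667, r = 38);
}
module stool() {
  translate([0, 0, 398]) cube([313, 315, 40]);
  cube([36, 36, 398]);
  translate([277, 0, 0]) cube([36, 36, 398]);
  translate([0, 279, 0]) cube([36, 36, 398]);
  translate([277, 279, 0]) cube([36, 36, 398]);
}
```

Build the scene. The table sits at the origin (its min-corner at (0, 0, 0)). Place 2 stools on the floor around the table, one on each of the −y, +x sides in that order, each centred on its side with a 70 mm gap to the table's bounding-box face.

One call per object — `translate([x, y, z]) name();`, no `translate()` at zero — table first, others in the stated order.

table();
translate([646, -385, 0]) stool();
translate([1675, 181, 0]) stool();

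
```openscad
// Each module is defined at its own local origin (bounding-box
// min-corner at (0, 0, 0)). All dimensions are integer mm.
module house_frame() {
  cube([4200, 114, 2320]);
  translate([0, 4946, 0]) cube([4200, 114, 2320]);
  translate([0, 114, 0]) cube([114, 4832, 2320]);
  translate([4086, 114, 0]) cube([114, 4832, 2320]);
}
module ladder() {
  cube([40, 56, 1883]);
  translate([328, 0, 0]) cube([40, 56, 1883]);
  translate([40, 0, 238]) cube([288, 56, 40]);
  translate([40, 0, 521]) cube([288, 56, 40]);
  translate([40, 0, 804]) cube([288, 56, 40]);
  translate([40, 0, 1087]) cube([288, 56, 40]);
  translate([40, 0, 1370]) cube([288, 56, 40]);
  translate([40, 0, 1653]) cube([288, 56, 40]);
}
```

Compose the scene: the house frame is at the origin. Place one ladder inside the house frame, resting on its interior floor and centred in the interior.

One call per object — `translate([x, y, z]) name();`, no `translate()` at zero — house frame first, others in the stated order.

house_frame();
translate([1916, 2502, 0]) ladder();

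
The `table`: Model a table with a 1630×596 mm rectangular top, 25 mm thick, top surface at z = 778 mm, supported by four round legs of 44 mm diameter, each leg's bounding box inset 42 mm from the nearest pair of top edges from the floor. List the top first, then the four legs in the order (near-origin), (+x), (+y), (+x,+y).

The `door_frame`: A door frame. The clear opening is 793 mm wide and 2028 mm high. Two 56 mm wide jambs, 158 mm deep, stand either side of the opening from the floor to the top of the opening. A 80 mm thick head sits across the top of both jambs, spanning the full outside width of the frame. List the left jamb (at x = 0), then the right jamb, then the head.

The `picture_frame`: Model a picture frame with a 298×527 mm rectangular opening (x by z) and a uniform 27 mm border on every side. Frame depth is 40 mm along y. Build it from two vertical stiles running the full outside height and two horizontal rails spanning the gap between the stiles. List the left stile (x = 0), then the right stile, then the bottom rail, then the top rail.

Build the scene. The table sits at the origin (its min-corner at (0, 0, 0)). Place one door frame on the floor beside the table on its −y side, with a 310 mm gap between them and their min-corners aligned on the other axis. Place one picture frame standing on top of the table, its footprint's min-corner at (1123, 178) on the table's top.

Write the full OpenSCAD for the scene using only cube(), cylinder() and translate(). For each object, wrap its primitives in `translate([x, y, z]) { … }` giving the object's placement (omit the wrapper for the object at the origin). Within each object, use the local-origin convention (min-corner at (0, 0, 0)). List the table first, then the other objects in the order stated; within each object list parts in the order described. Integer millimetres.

translate([0, 0, 753]) cube([1630, 596, 25]);
translate([64, 64, 0]) cylinder(h = 753, r = 22);
translate([1566, 64, 0]) cylinder(h = 753, r = 22);
translate([64, 532, 0]) cylinder(h = 753, r = 22);
translate([1566, 532, 0]) cylinder(h = 753, r = 22);
translate([0, -468, 0]) {
  cube([56, 158, 2028]);
  translate([849, 0, 0]) cube([56, 158, 2028]);
  translate([0, 0, 2028]) cube([905, 158, 80]);
}
translate([1123, 178, 778]) {
  cube([27, 40, 581]);
  translate([325, 0, 0]) cube([27, 40, 581]);
  translate([27, 0, 0]) cube([298, 40, 27]);
  translate([27, 0, 554]) cube([298, 40, 27]);
}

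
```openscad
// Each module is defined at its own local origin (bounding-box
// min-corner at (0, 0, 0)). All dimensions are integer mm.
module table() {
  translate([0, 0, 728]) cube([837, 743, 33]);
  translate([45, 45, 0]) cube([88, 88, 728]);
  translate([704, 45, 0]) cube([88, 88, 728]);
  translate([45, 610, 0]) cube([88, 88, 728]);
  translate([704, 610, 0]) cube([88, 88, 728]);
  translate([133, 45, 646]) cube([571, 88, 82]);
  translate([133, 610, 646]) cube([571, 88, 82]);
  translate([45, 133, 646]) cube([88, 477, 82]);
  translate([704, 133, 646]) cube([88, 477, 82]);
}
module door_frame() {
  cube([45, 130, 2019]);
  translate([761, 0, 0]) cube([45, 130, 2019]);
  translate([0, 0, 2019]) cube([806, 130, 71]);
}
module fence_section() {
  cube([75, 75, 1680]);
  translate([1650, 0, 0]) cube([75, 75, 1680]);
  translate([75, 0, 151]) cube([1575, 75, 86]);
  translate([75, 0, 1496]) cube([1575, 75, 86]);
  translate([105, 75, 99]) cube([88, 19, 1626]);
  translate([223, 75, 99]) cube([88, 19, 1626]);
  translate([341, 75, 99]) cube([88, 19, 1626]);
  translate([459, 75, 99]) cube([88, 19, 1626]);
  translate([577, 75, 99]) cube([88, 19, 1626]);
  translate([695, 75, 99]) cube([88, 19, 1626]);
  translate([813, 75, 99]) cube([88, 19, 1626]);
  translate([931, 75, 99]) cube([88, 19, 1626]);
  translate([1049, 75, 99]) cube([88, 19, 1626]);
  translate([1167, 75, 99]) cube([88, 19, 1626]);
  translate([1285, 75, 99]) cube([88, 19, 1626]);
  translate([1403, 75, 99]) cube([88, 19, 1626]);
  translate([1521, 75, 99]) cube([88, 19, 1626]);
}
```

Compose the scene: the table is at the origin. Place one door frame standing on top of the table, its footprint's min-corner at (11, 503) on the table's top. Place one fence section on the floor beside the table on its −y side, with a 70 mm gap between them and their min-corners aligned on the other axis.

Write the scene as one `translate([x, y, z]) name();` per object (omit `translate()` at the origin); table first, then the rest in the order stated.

table();
translate([11, 503, 761]) door_frame();
translate([0, -164, 0]) fence_section();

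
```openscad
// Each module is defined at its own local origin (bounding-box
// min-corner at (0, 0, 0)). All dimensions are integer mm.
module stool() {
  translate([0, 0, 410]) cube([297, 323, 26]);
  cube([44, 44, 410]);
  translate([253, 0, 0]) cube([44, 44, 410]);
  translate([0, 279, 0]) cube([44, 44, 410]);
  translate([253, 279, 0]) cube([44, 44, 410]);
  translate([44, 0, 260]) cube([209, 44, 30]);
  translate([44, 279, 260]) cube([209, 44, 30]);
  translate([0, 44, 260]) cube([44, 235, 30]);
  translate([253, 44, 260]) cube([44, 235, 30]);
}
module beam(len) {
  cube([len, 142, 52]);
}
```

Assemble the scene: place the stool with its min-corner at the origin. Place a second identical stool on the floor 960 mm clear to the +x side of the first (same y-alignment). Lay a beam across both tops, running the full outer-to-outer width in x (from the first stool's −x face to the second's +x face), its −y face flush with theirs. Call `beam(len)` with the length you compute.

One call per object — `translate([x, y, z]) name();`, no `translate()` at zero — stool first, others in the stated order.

stool();
translate([1257, 0, 0]) stool();
translate([0, 0, 436]) beam(1554);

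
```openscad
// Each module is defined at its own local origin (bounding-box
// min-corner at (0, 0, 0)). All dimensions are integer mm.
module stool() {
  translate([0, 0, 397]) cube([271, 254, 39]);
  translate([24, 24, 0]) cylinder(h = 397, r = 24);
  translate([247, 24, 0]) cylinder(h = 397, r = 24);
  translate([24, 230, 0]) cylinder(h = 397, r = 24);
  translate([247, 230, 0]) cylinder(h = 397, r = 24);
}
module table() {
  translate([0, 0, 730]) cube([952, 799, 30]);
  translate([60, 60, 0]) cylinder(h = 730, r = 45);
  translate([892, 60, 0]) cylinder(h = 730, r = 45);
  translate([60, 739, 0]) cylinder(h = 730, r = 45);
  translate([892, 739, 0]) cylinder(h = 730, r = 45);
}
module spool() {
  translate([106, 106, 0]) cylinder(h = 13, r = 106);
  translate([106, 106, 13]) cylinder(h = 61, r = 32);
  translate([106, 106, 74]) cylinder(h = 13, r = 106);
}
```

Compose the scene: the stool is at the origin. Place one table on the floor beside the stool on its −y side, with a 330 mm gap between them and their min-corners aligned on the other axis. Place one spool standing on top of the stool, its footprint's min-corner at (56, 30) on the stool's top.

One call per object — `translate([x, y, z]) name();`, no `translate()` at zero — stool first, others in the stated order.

stool();
translate([0, -1129, 0]) table();
translate([56, 30, 436]) spool();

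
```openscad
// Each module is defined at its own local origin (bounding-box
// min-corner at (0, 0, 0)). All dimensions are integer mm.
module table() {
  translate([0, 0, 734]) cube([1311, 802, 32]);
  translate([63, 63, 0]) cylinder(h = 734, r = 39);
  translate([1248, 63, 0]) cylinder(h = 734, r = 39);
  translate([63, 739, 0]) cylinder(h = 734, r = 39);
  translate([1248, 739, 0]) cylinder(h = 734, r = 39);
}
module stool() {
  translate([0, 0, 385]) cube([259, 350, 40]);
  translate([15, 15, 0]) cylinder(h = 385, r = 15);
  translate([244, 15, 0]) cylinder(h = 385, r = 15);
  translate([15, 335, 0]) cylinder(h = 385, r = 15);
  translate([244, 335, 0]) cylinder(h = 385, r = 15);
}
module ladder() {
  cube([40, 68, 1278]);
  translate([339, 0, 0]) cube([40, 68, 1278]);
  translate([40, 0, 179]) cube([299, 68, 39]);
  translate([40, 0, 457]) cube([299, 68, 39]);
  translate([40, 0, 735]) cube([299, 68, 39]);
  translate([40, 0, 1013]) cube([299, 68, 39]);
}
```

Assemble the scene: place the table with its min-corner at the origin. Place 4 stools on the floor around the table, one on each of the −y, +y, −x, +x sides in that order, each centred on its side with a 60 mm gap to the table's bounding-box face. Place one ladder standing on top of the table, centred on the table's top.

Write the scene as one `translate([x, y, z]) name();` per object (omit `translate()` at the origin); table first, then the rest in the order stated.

table();
translate([526, -410, 0]) stool();
translate([526, 862, 0]) stool();
translate([-319, 226, 0]) stool();
translate([1371, 226, 0]) stool();
translate([466, 367, 766]) ladder();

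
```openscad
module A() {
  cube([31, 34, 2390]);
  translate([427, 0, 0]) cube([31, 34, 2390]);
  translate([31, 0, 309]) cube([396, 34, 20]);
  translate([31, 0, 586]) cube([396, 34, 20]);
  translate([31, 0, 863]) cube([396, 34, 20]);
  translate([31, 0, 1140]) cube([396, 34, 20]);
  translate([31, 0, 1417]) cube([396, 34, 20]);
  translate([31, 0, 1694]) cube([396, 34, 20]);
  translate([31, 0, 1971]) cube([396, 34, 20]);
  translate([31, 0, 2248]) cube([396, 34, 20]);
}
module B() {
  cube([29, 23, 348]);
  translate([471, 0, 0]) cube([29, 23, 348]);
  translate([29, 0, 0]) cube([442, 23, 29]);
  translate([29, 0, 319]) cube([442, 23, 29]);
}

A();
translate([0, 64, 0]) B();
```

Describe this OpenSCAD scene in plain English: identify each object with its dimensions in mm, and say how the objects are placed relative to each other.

A is a straight ladder. Two 31×34 mm vertical rails, 2390 mm tall, stand 458 mm apart (outside-to-outside) with their front faces coplanar on the −y side. 8 rungs, each 34 mm deep and 20 mm tall, span between the inner faces of the rails, front faces flush with the rails. The lowest rung's underside is at z = 309 mm and rungs are spaced 277 mm apart (underside to underside).

B is a picture frame with a 442×290 mm rectangular opening (x by z) and a uniform 29 mm border on every side. Frame depth is 23 mm along y. It is built from two vertical stiles running the full outside height and two horizontal rails spanning the gap between the stiles.

The picture frame is on the floor beside the ladder on its +y side.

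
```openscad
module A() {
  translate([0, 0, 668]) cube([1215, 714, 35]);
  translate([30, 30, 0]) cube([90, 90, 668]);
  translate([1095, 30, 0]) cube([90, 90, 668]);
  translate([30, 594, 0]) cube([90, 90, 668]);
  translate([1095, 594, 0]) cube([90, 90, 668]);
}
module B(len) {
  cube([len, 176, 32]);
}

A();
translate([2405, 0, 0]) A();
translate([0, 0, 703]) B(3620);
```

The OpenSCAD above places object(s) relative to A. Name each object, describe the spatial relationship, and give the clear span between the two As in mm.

A is a table. B is a beam. A beam spans the tops of two tables. The clear span between the two tables is 1190 mm.

Second table starts at x = 2405; first ends at x = 1215; clear span = 2405 − 1215 = 1190 mm.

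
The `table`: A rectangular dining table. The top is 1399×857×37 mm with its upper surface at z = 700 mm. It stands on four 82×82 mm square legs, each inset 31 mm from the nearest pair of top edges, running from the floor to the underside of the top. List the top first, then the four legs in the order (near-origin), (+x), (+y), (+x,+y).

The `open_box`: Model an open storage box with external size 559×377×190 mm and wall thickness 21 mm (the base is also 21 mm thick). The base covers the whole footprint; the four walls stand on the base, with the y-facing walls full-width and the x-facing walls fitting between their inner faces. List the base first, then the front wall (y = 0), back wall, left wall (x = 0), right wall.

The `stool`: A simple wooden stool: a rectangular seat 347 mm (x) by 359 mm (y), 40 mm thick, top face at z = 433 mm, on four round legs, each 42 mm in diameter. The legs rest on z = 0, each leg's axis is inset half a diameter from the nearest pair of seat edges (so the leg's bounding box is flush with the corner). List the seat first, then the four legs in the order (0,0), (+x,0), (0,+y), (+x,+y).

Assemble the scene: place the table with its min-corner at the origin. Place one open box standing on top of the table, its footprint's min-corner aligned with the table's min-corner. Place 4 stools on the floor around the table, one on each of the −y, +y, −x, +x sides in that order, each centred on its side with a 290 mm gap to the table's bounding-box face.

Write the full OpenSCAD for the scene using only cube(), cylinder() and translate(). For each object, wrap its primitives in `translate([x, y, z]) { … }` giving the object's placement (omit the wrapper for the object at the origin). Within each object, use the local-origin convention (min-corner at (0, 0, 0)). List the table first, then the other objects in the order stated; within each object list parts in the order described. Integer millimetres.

translate([0, 0, 663]) cube([1399, 857, 37]);
translate([31, 31, 0]) cube([82, 82, 663]);
translate([1286, 31, 0]) cube([82, 82, 663]);
translate([31, 744, 0]) cube([82, 82, 663]);
translate([1286, 744, 0]) cube([82, 82, 663]);
translate([0, 0, 700]) {
  cube([559, 377, 21]);
  translate([0, 0, 21]) cube([559, 21, 169]);
  translate([0, 356, 21]) cube([559, 21, 169]);
  translate([0, 21, 21]) cube([21, 335, 169]);
  translate([538, 21, 21]) cube([21, 335, 169]);
}
translate([526, -649, 0]) {
  translate([0, 0, 393]) cube([347, 359, 40]);
  translate([21, 21, 0]) cylinder(h = 393, r = 21);
  translate([326, 21, 0]) cylinder(h = 393, r = 21);
  translate([21, 338, 0]) cylinder(h = 393, r = 21);
  translate([326, 338, 0]) cylinder(h = 393, r = 21);
}
translate([526, 1147, 0]) {
  translate([0, 0, 393]) cube([347, 359, 40]);
  translate([21, 21, 0]) cylinder(h = 393, r = 21);
  translate([326, 21, 0]) cylinder(h = 393, r = 21);
  translate([21, 338, 0]) cylinder(h = 393, r = 21);
  translate([326, 338, 0]) cylinder(h = 393, r = 21);
}
translate([-637, 249, 0]) {
  translate([0, 0, 393]) cube([347, 359, 40]);
  translate([21, 21, 0]) cylinder(h = 393, r = 21);
  translate([326, 21, 0]) cylinder(h = 393, r = 21);
  translate([21, 338, 0]) cylinder(h = 393, r = 21);
  translate([326, 338, 0]) cylinder(h = 393, r = 21);
}
translate([1689, 249, 0]) {
  translate([0, 0, 393]) cube([347, 359, 40]);
  translate([21, 21, 0]) cylinder(h = 393, r = 21);
  translate([326, 21, 0]) cylinder(h = 393, r = 21);
  translate([21, 338, 0]) cylinder(h = 393, r = 21);
  translate([326, 338, 0]) cylinder(h = 393, r = 21);
}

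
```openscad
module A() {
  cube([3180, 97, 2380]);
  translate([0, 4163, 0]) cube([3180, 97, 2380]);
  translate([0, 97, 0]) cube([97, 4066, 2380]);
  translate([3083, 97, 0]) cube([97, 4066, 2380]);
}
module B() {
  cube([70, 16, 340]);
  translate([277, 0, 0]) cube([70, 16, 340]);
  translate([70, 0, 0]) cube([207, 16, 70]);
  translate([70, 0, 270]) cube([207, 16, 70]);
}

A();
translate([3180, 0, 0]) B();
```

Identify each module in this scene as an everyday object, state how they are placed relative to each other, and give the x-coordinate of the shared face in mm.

The house frame's +x face and the picture frame's −x face are both at x = 3180 mm.

A is a house frame. B is a picture frame. The picture frame is against the house frame's +x side, with their −y faces flush. The x-coordinate of the shared face is 3180 mm.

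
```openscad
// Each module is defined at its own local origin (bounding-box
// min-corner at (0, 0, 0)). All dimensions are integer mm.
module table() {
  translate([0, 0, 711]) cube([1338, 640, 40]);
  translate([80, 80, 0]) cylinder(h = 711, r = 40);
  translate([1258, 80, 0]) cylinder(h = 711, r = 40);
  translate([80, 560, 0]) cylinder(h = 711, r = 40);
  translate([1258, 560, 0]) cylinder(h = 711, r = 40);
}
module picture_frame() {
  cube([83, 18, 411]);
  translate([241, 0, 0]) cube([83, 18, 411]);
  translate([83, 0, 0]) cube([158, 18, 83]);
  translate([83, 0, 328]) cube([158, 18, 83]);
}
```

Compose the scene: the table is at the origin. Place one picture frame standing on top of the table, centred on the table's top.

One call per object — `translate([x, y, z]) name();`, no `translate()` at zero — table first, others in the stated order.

table();
translate([507, 311, 751]) picture_frame();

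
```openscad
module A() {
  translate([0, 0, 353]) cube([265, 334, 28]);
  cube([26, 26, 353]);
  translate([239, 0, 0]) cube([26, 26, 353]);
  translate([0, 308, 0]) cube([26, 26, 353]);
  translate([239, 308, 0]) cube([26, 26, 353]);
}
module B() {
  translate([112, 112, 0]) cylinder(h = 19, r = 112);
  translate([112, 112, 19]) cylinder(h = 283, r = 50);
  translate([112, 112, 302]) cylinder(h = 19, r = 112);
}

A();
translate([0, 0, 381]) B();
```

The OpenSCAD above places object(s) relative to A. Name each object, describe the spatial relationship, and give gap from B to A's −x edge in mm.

The spool's min-x is at 0; the stool's min-x is 0; gap = 0 mm.

A is a stool. B is a spool. The spool is on top of the stool. The gap from the spool to the stool's −x edge is 0 mm.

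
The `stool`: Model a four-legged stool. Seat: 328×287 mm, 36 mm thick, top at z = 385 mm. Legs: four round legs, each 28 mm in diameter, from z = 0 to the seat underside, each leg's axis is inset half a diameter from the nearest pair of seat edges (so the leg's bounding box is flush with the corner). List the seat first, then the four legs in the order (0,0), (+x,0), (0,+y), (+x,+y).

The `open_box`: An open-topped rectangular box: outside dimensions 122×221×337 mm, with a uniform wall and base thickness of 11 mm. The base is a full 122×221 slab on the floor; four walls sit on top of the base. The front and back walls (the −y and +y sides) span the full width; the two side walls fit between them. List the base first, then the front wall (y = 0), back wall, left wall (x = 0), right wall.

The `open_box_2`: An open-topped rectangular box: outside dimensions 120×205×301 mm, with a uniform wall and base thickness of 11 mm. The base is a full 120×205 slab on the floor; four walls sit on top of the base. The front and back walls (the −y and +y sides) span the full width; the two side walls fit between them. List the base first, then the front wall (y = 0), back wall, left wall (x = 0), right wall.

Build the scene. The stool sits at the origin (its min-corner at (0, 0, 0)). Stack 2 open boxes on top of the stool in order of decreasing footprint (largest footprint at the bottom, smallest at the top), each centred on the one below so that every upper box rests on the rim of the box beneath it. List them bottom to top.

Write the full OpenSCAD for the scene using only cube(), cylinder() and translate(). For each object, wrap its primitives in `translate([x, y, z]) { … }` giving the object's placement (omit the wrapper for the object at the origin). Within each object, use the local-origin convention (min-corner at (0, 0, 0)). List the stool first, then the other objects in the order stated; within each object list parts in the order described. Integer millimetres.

translate([0, 0, 349]) cube([328, 287, 36]);
translate([14, 14, 0]) cylinder(h = 349, r = 14);
translate([314, 14, 0]) cylinder(h = 349, r = 14);
translate([14, 273, 0]) cylinder(h = 349, r = 14);
translate([314, 273, 0]) cylinder(h = 349, r = 14);
translate([103, 33, 385]) {
  cube([122, 221, 11]);
  translate([0, 0, 11]) cube([122, 11, 326]);
  translate([0, 210, 11]) cube([122, 11, 326]);
  translate([0, 11, 11]) cube([11, 199, 326]);
  translate([111, 11, 11]) cube([11, 199, 326]);
}
translate([104, 41, 722]) {
  cube([120, 205, 11]);
  translate([0, 0, 11]) cube([120, 11, 290]);
  translate([0, 194, 11]) cube([120, 11, 290]);
  translate([0, 11, 11]) cube([11, 183, 290]);
  translate([109, 11, 11]) cube([11, 183, 290]);
}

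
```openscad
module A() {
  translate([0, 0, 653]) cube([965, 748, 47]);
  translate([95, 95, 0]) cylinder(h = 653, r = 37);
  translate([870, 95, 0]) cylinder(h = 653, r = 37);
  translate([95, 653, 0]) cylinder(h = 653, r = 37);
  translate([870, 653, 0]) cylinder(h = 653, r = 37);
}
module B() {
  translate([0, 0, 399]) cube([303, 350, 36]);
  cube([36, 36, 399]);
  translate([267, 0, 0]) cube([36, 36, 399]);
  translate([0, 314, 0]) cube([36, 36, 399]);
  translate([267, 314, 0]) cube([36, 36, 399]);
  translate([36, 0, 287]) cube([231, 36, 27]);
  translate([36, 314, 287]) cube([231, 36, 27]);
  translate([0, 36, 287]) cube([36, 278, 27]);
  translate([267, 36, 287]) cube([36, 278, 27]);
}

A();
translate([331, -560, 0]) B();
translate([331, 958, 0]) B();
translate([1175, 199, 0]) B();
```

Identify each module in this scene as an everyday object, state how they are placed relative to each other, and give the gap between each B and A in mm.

A is a table. B is a stool. Three stools sit around the table at the −y, +y, +x sides. The gap between each stool and the table is 210 mm.

Each stool's nearest face is 210 mm from the table's bounding box.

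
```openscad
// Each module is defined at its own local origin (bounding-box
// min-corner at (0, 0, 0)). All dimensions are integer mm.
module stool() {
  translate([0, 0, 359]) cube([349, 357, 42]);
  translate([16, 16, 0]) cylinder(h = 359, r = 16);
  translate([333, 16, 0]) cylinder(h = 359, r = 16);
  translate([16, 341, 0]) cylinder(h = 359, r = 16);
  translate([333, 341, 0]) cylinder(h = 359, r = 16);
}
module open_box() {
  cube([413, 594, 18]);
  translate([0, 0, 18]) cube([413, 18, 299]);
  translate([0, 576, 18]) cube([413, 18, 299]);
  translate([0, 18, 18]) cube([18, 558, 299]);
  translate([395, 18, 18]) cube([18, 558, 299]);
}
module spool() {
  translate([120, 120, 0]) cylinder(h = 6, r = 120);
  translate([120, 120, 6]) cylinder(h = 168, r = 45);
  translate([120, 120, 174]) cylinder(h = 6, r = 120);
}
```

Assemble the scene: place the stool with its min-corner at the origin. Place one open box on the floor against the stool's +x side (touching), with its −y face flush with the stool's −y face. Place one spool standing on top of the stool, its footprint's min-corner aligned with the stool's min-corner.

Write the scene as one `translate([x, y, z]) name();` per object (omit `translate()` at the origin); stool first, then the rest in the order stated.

stool();
translate([349, 0, 0]) open_box();
translate([0, 0, 401]) spool();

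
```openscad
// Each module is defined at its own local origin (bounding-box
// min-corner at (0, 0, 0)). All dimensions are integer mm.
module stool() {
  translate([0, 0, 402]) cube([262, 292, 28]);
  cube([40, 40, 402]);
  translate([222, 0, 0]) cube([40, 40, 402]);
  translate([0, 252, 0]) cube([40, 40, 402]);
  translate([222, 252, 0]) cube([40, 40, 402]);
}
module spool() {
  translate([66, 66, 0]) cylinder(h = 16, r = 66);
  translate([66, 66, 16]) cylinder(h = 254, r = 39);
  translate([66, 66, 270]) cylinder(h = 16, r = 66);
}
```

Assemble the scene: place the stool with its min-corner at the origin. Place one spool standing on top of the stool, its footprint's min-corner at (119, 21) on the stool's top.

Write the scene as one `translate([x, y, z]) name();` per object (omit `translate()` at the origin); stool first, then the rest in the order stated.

stool();
translate([119, 21, 430]) spool();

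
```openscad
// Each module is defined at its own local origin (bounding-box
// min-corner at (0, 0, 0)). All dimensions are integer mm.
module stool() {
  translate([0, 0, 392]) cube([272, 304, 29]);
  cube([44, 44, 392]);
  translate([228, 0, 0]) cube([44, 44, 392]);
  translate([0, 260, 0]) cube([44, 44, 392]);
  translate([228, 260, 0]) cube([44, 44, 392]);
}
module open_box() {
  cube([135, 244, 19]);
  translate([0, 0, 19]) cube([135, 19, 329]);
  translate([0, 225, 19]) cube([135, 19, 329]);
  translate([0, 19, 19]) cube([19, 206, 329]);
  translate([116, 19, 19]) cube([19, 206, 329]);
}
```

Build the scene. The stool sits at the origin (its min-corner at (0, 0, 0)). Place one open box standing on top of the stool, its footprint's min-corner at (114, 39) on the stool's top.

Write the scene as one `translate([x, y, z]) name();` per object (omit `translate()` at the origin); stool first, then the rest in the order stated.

stool();
translate([114, 39, 421]) open_box();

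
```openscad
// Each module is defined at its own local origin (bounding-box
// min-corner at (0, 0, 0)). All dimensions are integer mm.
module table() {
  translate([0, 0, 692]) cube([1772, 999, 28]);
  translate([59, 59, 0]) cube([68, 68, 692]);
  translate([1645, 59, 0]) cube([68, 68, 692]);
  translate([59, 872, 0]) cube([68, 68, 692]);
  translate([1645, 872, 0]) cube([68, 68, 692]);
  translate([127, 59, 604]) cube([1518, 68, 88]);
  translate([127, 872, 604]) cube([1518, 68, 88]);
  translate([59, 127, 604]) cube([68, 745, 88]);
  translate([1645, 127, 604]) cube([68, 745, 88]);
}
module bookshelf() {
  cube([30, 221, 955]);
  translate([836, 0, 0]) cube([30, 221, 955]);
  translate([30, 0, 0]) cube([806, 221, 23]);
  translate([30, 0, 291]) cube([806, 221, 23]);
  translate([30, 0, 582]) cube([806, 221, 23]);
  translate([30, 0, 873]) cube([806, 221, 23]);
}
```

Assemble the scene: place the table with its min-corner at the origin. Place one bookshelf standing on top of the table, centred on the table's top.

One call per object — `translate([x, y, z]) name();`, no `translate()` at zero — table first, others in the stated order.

table();
translate([453, 389, 720]) bookshelf();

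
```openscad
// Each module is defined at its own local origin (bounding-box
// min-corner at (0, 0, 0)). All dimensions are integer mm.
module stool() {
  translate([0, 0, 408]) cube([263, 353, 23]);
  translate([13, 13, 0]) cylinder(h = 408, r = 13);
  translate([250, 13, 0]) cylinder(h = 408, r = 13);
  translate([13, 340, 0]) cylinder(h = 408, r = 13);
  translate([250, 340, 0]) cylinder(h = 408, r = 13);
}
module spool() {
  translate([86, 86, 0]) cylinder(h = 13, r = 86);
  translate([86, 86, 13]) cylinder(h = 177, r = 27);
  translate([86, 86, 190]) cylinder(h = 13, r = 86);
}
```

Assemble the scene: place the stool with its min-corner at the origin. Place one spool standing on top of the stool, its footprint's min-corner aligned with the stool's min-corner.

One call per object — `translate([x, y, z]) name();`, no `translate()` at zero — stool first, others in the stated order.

stool();
translate([0, 0, 431]) spool();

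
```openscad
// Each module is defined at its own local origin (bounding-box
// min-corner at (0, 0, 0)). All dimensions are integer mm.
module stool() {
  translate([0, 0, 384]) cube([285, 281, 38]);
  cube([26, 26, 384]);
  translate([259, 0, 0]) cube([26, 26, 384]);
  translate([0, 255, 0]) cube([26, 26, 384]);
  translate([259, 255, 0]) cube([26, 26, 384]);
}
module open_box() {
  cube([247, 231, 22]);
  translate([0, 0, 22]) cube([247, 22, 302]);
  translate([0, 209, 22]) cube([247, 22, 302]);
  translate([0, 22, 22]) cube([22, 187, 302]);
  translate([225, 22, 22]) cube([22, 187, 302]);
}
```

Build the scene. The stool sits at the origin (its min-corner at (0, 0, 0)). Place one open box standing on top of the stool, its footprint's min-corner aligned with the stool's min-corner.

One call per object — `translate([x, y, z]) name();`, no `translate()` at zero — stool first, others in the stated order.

stool();
translate([0, 0, 422]) open_box();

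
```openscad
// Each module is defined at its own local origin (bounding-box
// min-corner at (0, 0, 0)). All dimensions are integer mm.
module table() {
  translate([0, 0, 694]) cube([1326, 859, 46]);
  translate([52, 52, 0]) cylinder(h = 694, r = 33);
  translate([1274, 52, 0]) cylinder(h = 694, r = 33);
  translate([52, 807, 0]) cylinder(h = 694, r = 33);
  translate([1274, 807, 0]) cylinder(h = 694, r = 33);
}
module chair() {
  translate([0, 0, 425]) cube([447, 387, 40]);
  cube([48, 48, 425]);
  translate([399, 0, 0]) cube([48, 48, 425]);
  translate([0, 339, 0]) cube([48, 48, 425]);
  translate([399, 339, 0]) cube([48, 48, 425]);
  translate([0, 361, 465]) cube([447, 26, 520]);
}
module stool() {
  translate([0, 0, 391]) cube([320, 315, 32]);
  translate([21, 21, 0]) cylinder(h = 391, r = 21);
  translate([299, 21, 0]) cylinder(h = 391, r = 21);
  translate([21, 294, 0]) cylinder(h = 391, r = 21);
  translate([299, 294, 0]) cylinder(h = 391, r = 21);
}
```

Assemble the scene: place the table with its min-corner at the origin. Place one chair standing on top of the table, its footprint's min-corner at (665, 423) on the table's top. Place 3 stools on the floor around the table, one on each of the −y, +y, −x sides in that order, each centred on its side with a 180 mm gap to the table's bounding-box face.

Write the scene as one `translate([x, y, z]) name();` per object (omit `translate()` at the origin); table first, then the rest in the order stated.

table();
translate([665, 423, 740]) chair();
translate([503, -495, 0]) stool();
translate([503, 1039, 0]) stool();
translate([-500, 272, 0]) stool();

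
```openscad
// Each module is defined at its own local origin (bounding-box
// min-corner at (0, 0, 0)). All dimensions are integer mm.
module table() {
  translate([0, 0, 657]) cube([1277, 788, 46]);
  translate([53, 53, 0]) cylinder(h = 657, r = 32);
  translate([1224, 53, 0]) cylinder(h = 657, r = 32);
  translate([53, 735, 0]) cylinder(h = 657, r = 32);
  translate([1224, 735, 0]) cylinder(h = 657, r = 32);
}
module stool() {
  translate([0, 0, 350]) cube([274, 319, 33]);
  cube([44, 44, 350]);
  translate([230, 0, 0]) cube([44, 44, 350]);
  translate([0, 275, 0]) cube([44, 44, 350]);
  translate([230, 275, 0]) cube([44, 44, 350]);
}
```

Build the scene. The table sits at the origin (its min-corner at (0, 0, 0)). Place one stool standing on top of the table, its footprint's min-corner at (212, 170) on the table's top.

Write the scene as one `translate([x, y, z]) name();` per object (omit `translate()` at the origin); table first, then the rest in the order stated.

table();
translate([212, 170, 703]) stool();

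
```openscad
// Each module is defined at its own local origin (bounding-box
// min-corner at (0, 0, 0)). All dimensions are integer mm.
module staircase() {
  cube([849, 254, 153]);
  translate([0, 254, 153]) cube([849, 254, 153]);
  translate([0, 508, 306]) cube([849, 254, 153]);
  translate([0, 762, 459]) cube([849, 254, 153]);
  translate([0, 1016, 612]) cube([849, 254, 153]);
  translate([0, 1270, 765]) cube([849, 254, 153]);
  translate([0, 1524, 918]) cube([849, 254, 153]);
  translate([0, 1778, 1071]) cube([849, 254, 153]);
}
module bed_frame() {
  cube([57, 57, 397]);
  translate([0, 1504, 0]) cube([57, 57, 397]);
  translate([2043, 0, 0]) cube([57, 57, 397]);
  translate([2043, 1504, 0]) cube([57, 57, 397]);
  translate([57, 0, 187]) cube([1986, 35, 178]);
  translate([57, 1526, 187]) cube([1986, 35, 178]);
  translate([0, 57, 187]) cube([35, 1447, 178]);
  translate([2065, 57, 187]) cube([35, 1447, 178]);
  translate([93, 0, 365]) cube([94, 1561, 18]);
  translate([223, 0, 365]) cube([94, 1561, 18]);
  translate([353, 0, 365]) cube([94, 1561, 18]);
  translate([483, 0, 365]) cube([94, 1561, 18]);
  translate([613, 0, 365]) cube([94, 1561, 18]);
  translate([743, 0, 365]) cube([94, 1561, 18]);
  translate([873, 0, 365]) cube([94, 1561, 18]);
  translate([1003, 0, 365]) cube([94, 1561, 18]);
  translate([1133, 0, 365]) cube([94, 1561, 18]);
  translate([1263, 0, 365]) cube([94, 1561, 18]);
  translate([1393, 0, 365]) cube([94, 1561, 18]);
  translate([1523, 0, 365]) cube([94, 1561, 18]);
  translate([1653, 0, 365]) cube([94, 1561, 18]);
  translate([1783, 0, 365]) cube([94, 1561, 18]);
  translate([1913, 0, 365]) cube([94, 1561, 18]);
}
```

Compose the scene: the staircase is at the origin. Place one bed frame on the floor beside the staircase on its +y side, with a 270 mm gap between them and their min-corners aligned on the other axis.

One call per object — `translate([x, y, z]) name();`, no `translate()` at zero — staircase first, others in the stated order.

staircase();
translate([0, 2302, 0]) bed_frame();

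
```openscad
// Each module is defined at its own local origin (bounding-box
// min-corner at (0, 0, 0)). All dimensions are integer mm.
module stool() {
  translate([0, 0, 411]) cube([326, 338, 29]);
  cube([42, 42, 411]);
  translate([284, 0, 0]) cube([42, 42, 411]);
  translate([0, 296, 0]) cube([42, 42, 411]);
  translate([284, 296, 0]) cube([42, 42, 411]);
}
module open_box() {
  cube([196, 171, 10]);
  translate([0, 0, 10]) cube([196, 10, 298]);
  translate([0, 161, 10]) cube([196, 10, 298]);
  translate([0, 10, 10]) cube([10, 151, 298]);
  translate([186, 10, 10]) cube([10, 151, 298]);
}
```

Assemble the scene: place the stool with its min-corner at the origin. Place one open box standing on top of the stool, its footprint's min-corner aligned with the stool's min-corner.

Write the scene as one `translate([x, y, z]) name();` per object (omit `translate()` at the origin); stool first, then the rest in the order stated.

stool();
translate([0, 0, 440]) open_box();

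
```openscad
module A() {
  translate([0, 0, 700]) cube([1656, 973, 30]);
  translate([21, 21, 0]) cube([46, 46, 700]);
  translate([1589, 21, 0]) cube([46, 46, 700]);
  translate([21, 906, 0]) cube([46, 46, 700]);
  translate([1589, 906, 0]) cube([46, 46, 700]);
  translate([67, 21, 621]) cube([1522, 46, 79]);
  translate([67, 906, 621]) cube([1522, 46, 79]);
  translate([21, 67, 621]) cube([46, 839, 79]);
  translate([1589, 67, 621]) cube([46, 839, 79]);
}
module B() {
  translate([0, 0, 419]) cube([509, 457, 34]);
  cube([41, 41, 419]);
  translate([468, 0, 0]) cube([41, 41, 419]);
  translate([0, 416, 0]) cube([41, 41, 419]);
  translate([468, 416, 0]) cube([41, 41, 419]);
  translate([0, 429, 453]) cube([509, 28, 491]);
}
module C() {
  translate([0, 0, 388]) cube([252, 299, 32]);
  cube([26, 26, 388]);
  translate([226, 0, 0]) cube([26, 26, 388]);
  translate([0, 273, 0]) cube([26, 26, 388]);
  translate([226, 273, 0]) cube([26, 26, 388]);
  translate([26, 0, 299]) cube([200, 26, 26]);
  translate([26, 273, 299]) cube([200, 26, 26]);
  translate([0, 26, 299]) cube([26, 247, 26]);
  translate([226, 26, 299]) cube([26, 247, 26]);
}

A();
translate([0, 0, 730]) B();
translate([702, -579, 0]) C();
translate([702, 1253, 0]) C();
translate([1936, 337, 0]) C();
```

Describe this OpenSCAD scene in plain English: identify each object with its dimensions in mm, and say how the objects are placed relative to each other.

A is a rectangular dining table. The top is 1656×973×30 mm with its upper surface at z = 730 mm. It stands on four 46×46 mm square legs, each inset 21 mm from the nearest pair of top edges, running from the floor to the underside of the top. Four apron rails, 46 mm thick and 79 mm tall, run between adjacent legs with their top edges flush with the underside of the top and their outer faces flush with the legs' outer faces.

B is a chair: 509×457 mm seat, 34 mm thick, top at z = 453 mm, on four 41 mm square corner legs flush with the seat edges. A 28 mm thick backrest slab spans the full seat width, extending 491 mm above the seat top, its back face flush with the seat's +y edge.

C is a simple wooden stool: a rectangular seat 252 mm (x) by 299 mm (y), 32 mm thick, top face at z = 420 mm, on four square legs, each 26×26 mm in cross-section. The legs rest on z = 0, each flush with a corner of the seat. Four stretchers, 26 mm wide and 26 mm tall, connect adjacent legs with their undersides at z = 299 mm, each running between the inner faces of the legs it joins and aligned with the legs' outer faces on the other axis.

The chair is on top of the table. Three stools sit around the table at the −y, +y, +x sides.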